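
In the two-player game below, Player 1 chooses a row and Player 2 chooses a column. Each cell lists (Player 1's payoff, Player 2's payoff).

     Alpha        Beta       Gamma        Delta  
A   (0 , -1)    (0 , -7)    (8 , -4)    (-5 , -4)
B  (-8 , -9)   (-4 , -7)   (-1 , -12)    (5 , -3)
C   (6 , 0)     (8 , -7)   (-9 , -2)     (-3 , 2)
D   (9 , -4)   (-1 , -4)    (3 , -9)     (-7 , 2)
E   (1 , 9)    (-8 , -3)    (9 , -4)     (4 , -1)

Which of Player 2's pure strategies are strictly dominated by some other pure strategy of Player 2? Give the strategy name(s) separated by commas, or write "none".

Beta, Gamma

Alpha is not dominated — it holds its own against Beta at A (-1>-7); Gamma at A (-1>-4); Delta at A (-1>-4).
Beta is strictly dominated by Delta (A: -4>-7, B: -3>-7, C: 2>-7, D: 2>-4, E: -1>-3).
Alpha strictly dominates Gamma — A: -1>-4, B: -9>-12, C: 0>-2, D: -4>-9, E: 9>-4.
Delta: no other strategy beats it everywhere (Alpha at B (-3>-9); Beta at A (-4>-7); Gamma at A (-4=-4)).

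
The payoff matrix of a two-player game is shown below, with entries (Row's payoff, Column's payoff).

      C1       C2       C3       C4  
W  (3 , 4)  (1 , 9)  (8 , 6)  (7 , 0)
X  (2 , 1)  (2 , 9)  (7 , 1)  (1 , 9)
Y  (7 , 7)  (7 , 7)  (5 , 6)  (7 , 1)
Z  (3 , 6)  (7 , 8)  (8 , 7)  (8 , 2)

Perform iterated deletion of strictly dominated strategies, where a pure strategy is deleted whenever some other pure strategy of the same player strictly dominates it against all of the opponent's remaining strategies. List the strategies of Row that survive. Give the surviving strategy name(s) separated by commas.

Y, Z

Row's strategy X is strictly dominated by Z (C1: 3>2, C2: 7>2, C3: 8>7, C4: 8>1) and is removed.
Column's strategy C3 is strictly dominated by C2 (W: 9>6, Y: 7>6, Z: 8>7) and is removed.
Column's strategy C4 is strictly dominated by C1 (W: 4>0, Y: 7>1, Z: 6>2) and is removed.
For Row, Y strictly dominates W on the remaining columns (C1: 7>3, C2: 7>1); eliminate W.
Among the remaining strategies, none is strictly dominated by another pure strategy of the same player, so the elimination stops.
Surviving strategies — Row: {Y, Z}; Column: {C1, C2}.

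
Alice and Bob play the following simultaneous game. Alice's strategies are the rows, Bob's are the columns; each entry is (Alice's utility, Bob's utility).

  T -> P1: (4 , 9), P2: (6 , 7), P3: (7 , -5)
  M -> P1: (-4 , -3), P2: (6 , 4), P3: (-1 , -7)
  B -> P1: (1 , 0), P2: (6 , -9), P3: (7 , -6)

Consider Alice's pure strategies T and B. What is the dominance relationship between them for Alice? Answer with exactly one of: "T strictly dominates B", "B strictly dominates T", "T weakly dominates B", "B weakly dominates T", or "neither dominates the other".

Compare T to B across each opponent action: P1: 4>1, P2: 6=6, P3: 7=7.
T is at least as good everywhere and strictly better somewhere (tied only at P2, P3), so T weakly but not strictly dominates B.

T weakly dominates B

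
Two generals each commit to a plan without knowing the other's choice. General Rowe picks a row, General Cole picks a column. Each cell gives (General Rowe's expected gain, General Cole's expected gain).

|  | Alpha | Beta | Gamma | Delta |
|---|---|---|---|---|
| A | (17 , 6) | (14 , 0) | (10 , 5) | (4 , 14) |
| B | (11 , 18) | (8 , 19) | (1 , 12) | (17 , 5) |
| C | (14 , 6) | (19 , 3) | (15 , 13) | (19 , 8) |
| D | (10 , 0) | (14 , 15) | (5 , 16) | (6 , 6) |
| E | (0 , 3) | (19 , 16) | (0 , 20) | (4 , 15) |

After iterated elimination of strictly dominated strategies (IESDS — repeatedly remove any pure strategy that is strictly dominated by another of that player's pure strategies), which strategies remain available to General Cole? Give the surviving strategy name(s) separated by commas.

Gamma

General Rowe's strategy B is strictly dominated by C (Alpha: 14>11, Beta: 19>8, Gamma: 15>1, Delta: 19>17) and is removed.
Row D is eliminated: C beats it against every remaining column (Alpha: 14>10, Beta: 19>14, Gamma: 15>5, Delta: 19>6).
For General Cole, Delta strictly dominates Alpha on the remaining rows (A: 14>6, C: 8>6, E: 15>3); eliminate Alpha.
Row A is eliminated: C beats it against every remaining column (Beta: 19>14, Gamma: 15>10, Delta: 19>4).
General Cole's strategy Beta is strictly dominated by Gamma (C: 13>3, E: 20>16) and is removed.
General Rowe's strategy E is strictly dominated by C (Gamma: 15>0, Delta: 19>4) and is removed.
For General Cole, Gamma strictly dominates Delta on the remaining rows (C: 13>8); eliminate Delta.
Among the remaining strategies, none is strictly dominated by another pure strategy of the same player, so the elimination stops.
Surviving strategies — General Rowe: {C}; General Cole: {Gamma}.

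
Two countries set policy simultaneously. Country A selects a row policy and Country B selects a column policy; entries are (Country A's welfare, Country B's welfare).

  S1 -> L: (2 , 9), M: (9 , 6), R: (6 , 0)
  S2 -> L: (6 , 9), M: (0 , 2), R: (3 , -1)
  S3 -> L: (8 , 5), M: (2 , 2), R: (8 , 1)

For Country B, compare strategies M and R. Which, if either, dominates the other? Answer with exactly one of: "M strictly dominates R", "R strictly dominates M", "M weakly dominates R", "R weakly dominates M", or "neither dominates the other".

M strictly dominates R

M's payoffs vs R's, by Country A's action — S1: 6>0, S2: 2>-1, S3: 2>1.
Every comparison favours M, so M strictly dominates R.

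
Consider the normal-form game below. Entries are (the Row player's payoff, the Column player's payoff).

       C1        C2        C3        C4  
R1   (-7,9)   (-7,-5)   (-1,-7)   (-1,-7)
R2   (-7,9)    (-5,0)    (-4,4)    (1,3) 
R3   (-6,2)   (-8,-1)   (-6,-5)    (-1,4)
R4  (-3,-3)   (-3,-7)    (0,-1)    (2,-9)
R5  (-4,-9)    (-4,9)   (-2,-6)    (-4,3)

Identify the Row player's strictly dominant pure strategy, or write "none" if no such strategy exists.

R4 vs R1: C1: -3>-7, C2: -3>-7, C3: 0>-1, C4: 2>-1.
R4 vs R2: C1: -3>-7, C2: -3>-5, C3: 0>-4, C4: 2>1.
R4 vs R3: C1: -3>-6, C2: -3>-8, C3: 0>-6, C4: 2>-1.
R4 vs R5: C1: -3>-4, C2: -3>-4, C3: 0>-2, C4: 2>-4.
R4 strictly beats every other strategy against every opponent action, so it is strictly dominant.

R4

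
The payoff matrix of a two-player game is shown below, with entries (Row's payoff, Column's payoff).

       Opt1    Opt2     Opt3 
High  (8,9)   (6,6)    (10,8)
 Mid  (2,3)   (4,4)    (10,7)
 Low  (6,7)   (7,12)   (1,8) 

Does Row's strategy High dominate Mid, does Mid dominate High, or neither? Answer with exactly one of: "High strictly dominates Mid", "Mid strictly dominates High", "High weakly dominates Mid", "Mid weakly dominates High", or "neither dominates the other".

High's payoffs vs Mid's, by Column's action — Opt1: 8>2, Opt2: 6>4, Opt3: 10=10.
High is at least as good everywhere and strictly better somewhere (tied only at Opt3), so High weakly but not strictly dominates Mid.

High weakly dominates Mid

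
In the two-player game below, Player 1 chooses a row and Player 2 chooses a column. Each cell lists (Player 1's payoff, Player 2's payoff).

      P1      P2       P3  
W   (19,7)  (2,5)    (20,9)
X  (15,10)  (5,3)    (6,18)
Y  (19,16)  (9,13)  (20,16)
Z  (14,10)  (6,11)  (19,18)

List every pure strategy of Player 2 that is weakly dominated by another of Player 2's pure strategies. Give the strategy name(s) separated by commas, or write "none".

P3 weakly dominates P1 — W: 9>7, X: 18>10, Y: 16=16, Z: 18>10.
P3 weakly dominates P2 — W: 9>5, X: 18>3, Y: 16>13, Z: 18>11.
P3: no other strategy beats it everywhere (P1 at W (9>7); P2 at W (9>5)).

P1, P2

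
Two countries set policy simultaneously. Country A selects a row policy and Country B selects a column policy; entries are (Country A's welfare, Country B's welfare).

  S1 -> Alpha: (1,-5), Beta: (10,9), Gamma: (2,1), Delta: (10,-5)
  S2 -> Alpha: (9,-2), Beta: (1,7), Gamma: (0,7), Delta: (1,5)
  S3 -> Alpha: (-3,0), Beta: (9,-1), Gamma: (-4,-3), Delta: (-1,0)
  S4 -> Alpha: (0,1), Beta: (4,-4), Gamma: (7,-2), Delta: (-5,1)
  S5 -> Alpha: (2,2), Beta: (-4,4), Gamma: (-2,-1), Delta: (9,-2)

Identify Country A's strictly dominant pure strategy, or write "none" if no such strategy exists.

S1 fails to dominate S2 at Alpha (1<9).
S2 fails to dominate S1 at Beta (1<10).
S3 fails to dominate S1 at Alpha (-3<1).
S4 fails to dominate S1 at Alpha (0<1).
S5 fails to dominate S1 at Beta (-4<10).
No single strategy dominates all the others.

none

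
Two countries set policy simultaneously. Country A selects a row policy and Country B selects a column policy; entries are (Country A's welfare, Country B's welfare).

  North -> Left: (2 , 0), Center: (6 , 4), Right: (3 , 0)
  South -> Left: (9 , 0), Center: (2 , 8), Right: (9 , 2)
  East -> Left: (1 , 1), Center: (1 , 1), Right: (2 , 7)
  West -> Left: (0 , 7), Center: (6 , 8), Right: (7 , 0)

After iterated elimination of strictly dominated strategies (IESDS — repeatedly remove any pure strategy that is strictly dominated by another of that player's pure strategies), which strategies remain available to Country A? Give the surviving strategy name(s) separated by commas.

North, West

Country A's strategy East is strictly dominated by North (Left: 2>1, Center: 6>1, Right: 3>2) and is removed.
Column Left is eliminated: Center beats it against every remaining row (North: 4>0, South: 8>0, West: 8>7).
Country B's strategy Right is strictly dominated by Center (North: 4>0, South: 8>2, West: 8>0) and is removed.
For Country A, North strictly dominates South on the remaining columns (Center: 6>2); eliminate South.
Among the remaining strategies, none is strictly dominated by another pure strategy of the same player, so the elimination stops.
Surviving strategies — Country A: {North, West}; Country B: {Center}.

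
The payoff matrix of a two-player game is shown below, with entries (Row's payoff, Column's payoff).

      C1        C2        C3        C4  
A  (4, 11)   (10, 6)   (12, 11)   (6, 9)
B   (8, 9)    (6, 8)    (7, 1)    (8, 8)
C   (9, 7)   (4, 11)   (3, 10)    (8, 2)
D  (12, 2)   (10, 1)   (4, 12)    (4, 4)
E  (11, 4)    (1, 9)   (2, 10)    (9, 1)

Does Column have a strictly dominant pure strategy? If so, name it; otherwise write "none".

none

C1 fails to dominate C2 at C (7<11).
C2 fails to dominate C1 at A (6<11).
C3 fails to dominate C1 at A (11=11).
C4 fails to dominate C1 at A (9<11).
No single strategy dominates all the others.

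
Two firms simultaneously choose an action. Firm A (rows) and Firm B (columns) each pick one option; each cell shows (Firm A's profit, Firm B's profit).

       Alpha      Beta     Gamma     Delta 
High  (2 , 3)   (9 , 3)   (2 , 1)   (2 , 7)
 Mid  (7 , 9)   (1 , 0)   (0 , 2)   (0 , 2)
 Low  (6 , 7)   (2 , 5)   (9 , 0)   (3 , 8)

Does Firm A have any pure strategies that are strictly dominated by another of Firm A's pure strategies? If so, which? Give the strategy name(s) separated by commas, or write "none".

High: no other strategy beats it everywhere (Mid at Beta (9>1); Low at Beta (9>2)).
Nothing dominates Mid: High at Alpha (7>2); Low at Alpha (7>6).
Low is not dominated — it holds its own against High at Alpha (6>2); Mid at Beta (2>1).

none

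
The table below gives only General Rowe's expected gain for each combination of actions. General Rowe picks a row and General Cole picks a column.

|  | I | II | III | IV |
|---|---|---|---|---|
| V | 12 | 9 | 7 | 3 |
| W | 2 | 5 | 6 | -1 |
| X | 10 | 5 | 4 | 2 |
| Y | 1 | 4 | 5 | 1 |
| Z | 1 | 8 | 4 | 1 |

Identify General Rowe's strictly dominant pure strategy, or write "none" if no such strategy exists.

V

V vs W: I: 12>2, II: 9>5, III: 7>6, IV: 3>-1.
V vs X: I: 12>10, II: 9>5, III: 7>4, IV: 3>2.
V vs Y: I: 12>1, II: 9>4, III: 7>5, IV: 3>1.
V vs Z: I: 12>1, II: 9>8, III: 7>4, IV: 3>1.
V strictly beats every other strategy against every opponent action, so it is strictly dominant.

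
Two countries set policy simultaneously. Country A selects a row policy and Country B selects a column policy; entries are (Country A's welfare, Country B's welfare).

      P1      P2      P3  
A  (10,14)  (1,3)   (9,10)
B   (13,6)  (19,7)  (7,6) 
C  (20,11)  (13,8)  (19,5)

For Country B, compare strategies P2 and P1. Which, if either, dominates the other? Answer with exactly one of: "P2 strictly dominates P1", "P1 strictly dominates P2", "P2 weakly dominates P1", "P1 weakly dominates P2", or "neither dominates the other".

neither dominates the other

P2's payoffs vs P1's, by Country A's action — A: 3<14, B: 7>6, C: 8<11.
P2 does better at B but worse at A, C; neither strategy dominates the other.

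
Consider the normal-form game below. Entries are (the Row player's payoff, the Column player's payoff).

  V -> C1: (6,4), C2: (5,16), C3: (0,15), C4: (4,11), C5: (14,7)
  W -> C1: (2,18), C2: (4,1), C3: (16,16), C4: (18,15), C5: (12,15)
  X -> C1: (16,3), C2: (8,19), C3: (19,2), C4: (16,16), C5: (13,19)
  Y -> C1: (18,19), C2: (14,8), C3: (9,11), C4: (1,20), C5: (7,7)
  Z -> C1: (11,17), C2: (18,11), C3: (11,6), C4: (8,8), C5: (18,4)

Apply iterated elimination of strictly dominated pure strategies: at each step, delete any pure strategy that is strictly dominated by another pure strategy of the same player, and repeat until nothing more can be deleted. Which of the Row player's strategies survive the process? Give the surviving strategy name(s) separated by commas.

W, X, Y, Z

For the Row player, Z strictly dominates V on the remaining columns (C1: 11>6, C2: 18>5, C3: 11>0, C4: 8>4, C5: 18>14); eliminate V.
Column C3 is eliminated: C1 beats it against every remaining row (W: 18>16, X: 3>2, Y: 19>11, Z: 17>6).
Among the remaining strategies, none is strictly dominated by another pure strategy of the same player, so the elimination stops.
Surviving strategies — the Row player: {W, X, Y, Z}; the Column player: {C1, C2, C4, C5}.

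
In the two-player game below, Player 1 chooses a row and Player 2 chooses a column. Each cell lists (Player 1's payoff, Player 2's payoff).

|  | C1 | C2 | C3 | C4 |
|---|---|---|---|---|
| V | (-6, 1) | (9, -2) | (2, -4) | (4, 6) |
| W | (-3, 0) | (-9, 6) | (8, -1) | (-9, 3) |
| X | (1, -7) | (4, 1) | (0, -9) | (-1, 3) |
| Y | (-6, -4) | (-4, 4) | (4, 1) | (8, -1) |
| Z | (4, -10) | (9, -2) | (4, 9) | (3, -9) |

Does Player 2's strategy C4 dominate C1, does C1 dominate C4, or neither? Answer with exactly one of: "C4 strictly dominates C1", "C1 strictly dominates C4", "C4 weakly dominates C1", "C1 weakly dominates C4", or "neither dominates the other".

C4 strictly dominates C1

Compare C4 to C1 across each opponent action: V: 6>1, W: 3>0, X: 3>-7, Y: -1>-4, Z: -9>-10.
Every comparison favours C4, so C4 strictly dominates C1.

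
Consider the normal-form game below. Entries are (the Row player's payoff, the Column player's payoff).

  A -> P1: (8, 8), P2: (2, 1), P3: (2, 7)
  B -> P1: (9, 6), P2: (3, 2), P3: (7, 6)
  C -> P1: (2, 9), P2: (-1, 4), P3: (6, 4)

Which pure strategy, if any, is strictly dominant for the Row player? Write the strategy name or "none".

B

B vs A: P1: 9>8, P2: 3>2, P3: 7>2.
B vs C: P1: 9>2, P2: 3>-1, P3: 7>6.
B strictly beats every other strategy against every opponent action, so it is strictly dominant.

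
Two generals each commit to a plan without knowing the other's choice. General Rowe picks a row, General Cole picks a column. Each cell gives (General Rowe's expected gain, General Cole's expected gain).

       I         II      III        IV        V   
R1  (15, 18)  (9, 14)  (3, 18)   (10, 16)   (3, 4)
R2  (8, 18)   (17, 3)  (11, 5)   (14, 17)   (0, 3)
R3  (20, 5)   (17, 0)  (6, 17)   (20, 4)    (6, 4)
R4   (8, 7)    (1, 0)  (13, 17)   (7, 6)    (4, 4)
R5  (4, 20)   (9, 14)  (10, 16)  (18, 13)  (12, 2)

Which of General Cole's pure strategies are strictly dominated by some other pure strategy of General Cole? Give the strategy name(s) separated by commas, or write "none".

I: no other strategy beats it everywhere (II at R1 (18>14); III at R1 (18=18); IV at R1 (18>16); V at R1 (18>4)).
I strictly dominates II — R1: 18>14, R2: 18>3, R3: 5>0, R4: 7>0, R5: 20>14.
III is not dominated — it holds its own against I at R1 (18=18); II at R1 (18>14); IV at R1 (18>16); V at R1 (18>4).
IV: dominated, since I does at least as well everywhere (R1: 18>16, R2: 18>17, R3: 5>4, R4: 7>6, R5: 20>13).
I strictly dominates V — R1: 18>4, R2: 18>3, R3: 5>4, R4: 7>4, R5: 20>2.

II, IV, V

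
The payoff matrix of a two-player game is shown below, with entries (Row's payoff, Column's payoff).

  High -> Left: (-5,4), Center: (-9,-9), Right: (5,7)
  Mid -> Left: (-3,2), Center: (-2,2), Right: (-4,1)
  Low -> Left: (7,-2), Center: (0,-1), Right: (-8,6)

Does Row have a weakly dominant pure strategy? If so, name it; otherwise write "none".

none

High fails to dominate Mid at Left (-5<-3).
Mid fails to dominate High at Right (-4<5).
Low fails to dominate High at Right (-8<5).
No single strategy dominates all the others.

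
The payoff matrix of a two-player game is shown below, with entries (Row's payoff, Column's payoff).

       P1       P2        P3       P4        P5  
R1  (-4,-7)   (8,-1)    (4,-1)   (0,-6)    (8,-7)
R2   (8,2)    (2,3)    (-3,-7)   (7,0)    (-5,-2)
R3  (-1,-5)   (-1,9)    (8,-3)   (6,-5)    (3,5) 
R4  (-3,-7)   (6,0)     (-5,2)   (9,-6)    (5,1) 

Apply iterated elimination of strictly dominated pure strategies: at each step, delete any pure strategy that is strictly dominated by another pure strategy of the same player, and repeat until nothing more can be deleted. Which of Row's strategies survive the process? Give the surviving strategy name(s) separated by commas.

R1, R3

Column P1 is eliminated: P2 beats it against every remaining row (R1: -1>-7, R2: 3>2, R3: 9>-5, R4: 0>-7).
Column P4 is eliminated: P2 beats it against every remaining row (R1: -1>-6, R2: 3>0, R3: 9>-5, R4: 0>-6).
Row's strategy R2 is strictly dominated by R1 (P2: 8>2, P3: 4>-3, P5: 8>-5) and is removed.
Row R4 is eliminated: R1 beats it against every remaining column (P2: 8>6, P3: 4>-5, P5: 8>5).
For Column, P2 strictly dominates P5 on the remaining rows (R1: -1>-7, R3: 9>5); eliminate P5.
Among the remaining strategies, none is strictly dominated by another pure strategy of the same player, so the elimination stops.
Surviving strategies — Row: {R1, R3}; Column: {P2, P3}.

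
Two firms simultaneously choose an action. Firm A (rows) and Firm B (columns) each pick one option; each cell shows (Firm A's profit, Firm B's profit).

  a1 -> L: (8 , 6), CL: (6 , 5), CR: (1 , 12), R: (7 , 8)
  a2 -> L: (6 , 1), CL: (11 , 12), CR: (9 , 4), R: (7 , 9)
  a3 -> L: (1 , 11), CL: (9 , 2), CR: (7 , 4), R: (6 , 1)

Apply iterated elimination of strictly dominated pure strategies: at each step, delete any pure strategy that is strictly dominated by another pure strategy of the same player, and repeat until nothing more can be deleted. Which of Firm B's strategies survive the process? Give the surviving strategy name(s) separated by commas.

For Firm A, a2 strictly dominates a3 on the remaining columns (L: 6>1, CL: 11>9, CR: 9>7, R: 7>6); eliminate a3.
For Firm B, CR strictly dominates L on the remaining rows (a1: 12>6, a2: 4>1); eliminate L.
Among the remaining strategies, none is strictly dominated by another pure strategy of the same player, so the elimination stops.
Surviving strategies — Firm A: {a1, a2}; Firm B: {CL, CR, R}.

CL, CR, R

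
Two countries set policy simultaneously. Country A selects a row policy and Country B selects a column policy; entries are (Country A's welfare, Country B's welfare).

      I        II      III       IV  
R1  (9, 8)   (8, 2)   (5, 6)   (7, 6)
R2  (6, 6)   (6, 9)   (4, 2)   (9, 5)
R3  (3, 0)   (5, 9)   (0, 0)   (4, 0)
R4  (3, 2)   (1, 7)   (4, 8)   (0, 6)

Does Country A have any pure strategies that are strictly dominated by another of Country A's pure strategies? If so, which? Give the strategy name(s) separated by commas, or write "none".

R1: no other strategy beats it everywhere (R2 at I (9>6); R3 at I (9>3); R4 at I (9>3)).
R2 is not dominated — it holds its own against R1 at IV (9>7); R3 at I (6>3); R4 at I (6>3).
R1 strictly dominates R3 — I: 9>3, II: 8>5, III: 5>0, IV: 7>4.
R4 is strictly dominated by R1 (I: 9>3, II: 8>1, III: 5>4, IV: 7>0).

R3, R4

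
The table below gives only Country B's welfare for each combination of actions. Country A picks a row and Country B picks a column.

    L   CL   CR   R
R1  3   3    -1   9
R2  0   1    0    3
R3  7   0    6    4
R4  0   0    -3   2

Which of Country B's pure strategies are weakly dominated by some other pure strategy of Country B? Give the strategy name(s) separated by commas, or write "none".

L: no other strategy beats it everywhere (CL at R3 (7>0); CR at R1 (3>-1); R at R3 (7>4)).
CL is weakly dominated by R (R1: 9>3, R2: 3>1, R3: 4>0, R4: 2>0).
CR is weakly dominated by L (R1: 3>-1, R2: 0=0, R3: 7>6, R4: 0>-3).
R is not dominated — it holds its own against L at R1 (9>3); CL at R1 (9>3); CR at R1 (9>-1).

CL, CR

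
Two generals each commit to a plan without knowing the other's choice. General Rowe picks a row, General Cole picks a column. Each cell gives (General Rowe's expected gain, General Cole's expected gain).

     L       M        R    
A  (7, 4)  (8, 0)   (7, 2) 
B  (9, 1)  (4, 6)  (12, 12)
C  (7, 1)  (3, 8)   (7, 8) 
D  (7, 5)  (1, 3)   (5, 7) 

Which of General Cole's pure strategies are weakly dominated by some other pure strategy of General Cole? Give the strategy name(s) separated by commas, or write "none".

M

L: no other strategy beats it everywhere (M at A (4>0); R at A (4>2)).
M is weakly dominated by R (A: 2>0, B: 12>6, C: 8=8, D: 7>3).
R is not dominated — it holds its own against L at B (12>1); M at A (2>0).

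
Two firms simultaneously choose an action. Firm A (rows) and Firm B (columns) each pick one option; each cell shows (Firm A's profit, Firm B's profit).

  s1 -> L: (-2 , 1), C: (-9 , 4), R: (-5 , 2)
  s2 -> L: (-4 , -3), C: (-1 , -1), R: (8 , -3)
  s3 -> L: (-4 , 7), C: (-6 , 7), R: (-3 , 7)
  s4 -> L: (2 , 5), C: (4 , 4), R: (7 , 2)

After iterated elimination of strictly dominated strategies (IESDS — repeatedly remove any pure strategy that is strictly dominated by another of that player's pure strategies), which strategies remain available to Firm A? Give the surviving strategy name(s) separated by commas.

For Firm A, s4 strictly dominates s1 on the remaining columns (L: 2>-2, C: 4>-9, R: 7>-5); eliminate s1.
For Firm A, s4 strictly dominates s3 on the remaining columns (L: 2>-4, C: 4>-6, R: 7>-3); eliminate s3.
Firm B's strategy R is strictly dominated by C (s2: -1>-3, s4: 4>2) and is removed.
Row s2 is eliminated: s4 beats it against every remaining column (L: 2>-4, C: 4>-1).
Column C is eliminated: L beats it against every remaining row (s4: 5>4).
Among the remaining strategies, none is strictly dominated by another pure strategy of the same player, so the elimination stops.
Surviving strategies — Firm A: {s4}; Firm B: {L}.

s4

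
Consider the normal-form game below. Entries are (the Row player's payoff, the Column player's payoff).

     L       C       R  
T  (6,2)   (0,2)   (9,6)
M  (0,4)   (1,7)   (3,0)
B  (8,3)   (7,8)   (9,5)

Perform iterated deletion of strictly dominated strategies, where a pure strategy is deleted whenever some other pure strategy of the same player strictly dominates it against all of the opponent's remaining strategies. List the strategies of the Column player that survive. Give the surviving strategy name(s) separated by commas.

C, R

The Row player's strategy M is strictly dominated by B (L: 8>0, C: 7>1, R: 9>3) and is removed.
The Column player's strategy L is strictly dominated by R (T: 6>2, B: 5>3) and is removed.
Among the remaining strategies, none is strictly dominated by another pure strategy of the same player, so the elimination stops.
Surviving strategies — the Row player: {T, B}; the Column player: {C, R}.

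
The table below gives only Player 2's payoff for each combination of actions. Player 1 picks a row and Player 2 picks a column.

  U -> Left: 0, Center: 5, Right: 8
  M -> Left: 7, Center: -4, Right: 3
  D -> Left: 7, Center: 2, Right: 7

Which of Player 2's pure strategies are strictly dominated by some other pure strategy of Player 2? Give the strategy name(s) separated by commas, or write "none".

Center

Nothing dominates Left: Center at M (7>-4); Right at M (7>3).
Center: dominated, since Right does at least as well everywhere (U: 8>5, M: 3>-4, D: 7>2).
Nothing dominates Right: Left at U (8>0); Center at U (8>5).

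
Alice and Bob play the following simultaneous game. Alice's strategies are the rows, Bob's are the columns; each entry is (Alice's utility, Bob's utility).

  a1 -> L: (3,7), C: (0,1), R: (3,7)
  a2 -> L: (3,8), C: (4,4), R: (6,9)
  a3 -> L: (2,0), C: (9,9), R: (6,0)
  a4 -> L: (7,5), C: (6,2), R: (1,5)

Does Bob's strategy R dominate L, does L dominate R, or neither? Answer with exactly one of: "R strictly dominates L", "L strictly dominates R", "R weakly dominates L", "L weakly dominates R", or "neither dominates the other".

R weakly dominates L

R's payoffs vs L's, by Alice's action — a1: 7=7, a2: 9>8, a3: 0=0, a4: 5=5.
R is at least as good everywhere and strictly better somewhere (tied only at a1, a3, a4), so R weakly but not strictly dominates L.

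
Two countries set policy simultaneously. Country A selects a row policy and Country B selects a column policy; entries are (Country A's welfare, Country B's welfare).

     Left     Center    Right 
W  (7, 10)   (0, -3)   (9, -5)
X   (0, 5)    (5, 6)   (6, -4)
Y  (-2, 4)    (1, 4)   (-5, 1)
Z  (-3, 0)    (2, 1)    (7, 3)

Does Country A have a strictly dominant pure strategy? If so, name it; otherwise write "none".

none

W fails to dominate X at Center (0<5).
X fails to dominate W at Left (0<7).
Y fails to dominate W at Left (-2<7).
Z fails to dominate W at Left (-3<7).
No single strategy dominates all the others.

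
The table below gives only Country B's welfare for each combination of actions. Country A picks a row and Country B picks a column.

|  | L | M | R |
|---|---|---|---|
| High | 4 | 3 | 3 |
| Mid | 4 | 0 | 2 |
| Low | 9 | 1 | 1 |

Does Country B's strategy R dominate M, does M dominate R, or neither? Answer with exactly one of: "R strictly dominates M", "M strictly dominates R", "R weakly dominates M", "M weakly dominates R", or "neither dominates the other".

Compare R to M across each choice by Country A: High: 3=3, Mid: 2>0, Low: 1=1.
R is at least as good everywhere and strictly better somewhere (tied only at High, Low), so R weakly but not strictly dominates M.

R weakly dominates M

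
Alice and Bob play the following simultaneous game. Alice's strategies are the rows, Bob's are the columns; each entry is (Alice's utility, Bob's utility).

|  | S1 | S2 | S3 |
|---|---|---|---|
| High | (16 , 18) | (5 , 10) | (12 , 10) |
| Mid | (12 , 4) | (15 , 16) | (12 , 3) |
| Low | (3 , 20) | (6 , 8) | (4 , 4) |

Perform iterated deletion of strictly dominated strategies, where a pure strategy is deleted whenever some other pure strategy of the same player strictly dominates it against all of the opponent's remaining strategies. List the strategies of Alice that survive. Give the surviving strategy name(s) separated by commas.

Row Low is eliminated: Mid beats it against every remaining column (S1: 12>3, S2: 15>6, S3: 12>4).
Bob's strategy S3 is strictly dominated by S1 (High: 18>10, Mid: 4>3) and is removed.
Among the remaining strategies, none is strictly dominated by another pure strategy of the same player, so the elimination stops.
Surviving strategies — Alice: {High, Mid}; Bob: {S1, S2}.

High, Mid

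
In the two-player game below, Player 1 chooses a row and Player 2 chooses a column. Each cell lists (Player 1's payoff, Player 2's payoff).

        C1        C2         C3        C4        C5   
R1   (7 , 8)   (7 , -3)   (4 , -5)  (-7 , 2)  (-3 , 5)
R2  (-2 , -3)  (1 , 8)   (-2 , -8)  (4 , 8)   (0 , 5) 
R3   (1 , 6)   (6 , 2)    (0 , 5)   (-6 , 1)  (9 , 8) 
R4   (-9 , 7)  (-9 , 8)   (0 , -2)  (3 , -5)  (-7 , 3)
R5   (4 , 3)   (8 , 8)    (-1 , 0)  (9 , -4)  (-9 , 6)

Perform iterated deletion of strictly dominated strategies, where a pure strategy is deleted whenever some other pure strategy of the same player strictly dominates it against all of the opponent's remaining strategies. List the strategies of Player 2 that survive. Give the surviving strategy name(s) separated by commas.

Player 2's strategy C3 is strictly dominated by C1 (R1: 8>-5, R2: -3>-8, R3: 6>5, R4: 7>-2, R5: 3>0) and is removed.
For Player 1, R2 strictly dominates R4 on the remaining columns (C1: -2>-9, C2: 1>-9, C4: 4>3, C5: 0>-7); eliminate R4.
Among the remaining strategies, none is strictly dominated by another pure strategy of the same player, so the elimination stops.
Surviving strategies — Player 1: {R1, R2, R3, R5}; Player 2: {C1, C2, C4, C5}.

C1, C2, C4, C5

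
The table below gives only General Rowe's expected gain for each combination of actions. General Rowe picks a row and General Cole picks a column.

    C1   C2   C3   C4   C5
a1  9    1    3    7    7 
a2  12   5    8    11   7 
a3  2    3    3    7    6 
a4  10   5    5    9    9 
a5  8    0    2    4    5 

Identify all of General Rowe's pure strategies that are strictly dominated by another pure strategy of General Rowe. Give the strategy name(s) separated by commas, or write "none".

a4 strictly dominates a1 — C1: 10>9, C2: 5>1, C3: 5>3, C4: 9>7, C5: 9>7.
a2: no other strategy beats it everywhere (a1 at C1 (12>9); a3 at C1 (12>2); a4 at C1 (12>10); a5 at C1 (12>8)).
a3 is strictly dominated by a2 (C1: 12>2, C2: 5>3, C3: 8>3, C4: 11>7, C5: 7>6).
a4: no other strategy beats it everywhere (a1 at C1 (10>9); a2 at C2 (5=5); a3 at C1 (10>2); a5 at C1 (10>8)).
a1 strictly dominates a5 — C1: 9>8, C2: 1>0, C3: 3>2, C4: 7>4, C5: 7>5.

a1, a3, a5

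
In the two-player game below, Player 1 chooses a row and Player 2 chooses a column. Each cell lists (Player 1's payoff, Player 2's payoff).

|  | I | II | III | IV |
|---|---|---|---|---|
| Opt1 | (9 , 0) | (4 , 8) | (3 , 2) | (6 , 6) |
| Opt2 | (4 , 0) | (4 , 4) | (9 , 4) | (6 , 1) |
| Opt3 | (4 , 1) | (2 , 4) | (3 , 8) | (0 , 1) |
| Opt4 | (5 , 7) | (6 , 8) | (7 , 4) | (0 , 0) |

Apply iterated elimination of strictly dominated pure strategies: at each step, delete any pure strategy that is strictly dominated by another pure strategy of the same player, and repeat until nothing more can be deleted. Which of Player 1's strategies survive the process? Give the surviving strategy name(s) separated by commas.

Player 2's strategy I is strictly dominated by II (Opt1: 8>0, Opt2: 4>0, Opt3: 4>1, Opt4: 8>7) and is removed.
Player 1's strategy Opt3 is strictly dominated by Opt2 (II: 4>2, III: 9>3, IV: 6>0) and is removed.
Player 2's strategy IV is strictly dominated by II (Opt1: 8>6, Opt2: 4>1, Opt4: 8>0) and is removed.
For Player 1, Opt4 strictly dominates Opt1 on the remaining columns (II: 6>4, III: 7>3); eliminate Opt1.
Among the remaining strategies, none is strictly dominated by another pure strategy of the same player, so the elimination stops.
Surviving strategies — Player 1: {Opt2, Opt4}; Player 2: {II, III}.

Opt2, Opt4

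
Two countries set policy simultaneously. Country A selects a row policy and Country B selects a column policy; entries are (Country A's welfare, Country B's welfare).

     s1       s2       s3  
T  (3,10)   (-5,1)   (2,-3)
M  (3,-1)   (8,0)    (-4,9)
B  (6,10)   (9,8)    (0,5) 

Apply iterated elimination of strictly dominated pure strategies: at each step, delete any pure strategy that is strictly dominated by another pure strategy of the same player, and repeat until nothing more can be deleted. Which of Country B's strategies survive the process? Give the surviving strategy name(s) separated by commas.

Row M is eliminated: B beats it against every remaining column (s1: 6>3, s2: 9>8, s3: 0>-4).
For Country B, s1 strictly dominates s2 on the remaining rows (T: 10>1, B: 10>8); eliminate s2.
Country B's strategy s3 is strictly dominated by s1 (T: 10>-3, B: 10>5) and is removed.
For Country A, B strictly dominates T on the remaining columns (s1: 6>3); eliminate T.
Among the remaining strategies, none is strictly dominated by another pure strategy of the same player, so the elimination stops.
Surviving strategies — Country A: {B}; Country B: {s1}.

s1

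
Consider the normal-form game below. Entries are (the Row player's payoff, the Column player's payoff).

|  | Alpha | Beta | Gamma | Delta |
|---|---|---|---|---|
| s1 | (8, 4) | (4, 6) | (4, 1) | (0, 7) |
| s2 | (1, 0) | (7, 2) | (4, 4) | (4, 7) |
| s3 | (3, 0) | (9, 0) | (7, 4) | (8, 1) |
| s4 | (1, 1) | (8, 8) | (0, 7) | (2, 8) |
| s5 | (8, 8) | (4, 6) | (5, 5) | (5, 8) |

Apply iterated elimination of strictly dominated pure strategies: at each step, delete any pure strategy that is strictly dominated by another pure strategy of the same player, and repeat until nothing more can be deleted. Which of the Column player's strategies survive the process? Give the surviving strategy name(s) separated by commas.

Alpha, Gamma, Delta

For the Row player, s3 strictly dominates s2 on the remaining columns (Alpha: 3>1, Beta: 9>7, Gamma: 7>4, Delta: 8>4); eliminate s2.
For the Row player, s3 strictly dominates s4 on the remaining columns (Alpha: 3>1, Beta: 9>8, Gamma: 7>0, Delta: 8>2); eliminate s4.
Column Beta is eliminated: Delta beats it against every remaining row (s1: 7>6, s3: 1>0, s5: 8>6).
Among the remaining strategies, none is strictly dominated by another pure strategy of the same player, so the elimination stops.
Surviving strategies — the Row player: {s1, s3, s5}; the Column player: {Alpha, Gamma, Delta}.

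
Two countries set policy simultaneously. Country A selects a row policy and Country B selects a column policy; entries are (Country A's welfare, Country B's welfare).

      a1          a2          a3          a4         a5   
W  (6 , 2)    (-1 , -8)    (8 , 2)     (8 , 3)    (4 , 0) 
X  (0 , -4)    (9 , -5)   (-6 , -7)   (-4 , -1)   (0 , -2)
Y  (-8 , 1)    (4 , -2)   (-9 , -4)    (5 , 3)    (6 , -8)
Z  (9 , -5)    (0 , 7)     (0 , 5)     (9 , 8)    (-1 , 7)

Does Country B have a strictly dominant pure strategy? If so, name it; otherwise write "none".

a4 vs a1: W: 3>2, X: -1>-4, Y: 3>1, Z: 8>-5.
a4 vs a2: W: 3>-8, X: -1>-5, Y: 3>-2, Z: 8>7.
a4 vs a3: W: 3>2, X: -1>-7, Y: 3>-4, Z: 8>5.
a4 vs a5: W: 3>0, X: -1>-2, Y: 3>-8, Z: 8>7.
a4 strictly beats every other strategy against every opponent action, so it is strictly dominant.

a4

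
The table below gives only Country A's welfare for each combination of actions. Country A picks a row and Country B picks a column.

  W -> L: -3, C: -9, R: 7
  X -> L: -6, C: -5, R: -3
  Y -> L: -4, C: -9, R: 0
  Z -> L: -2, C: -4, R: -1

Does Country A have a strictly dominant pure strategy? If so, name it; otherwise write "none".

W fails to dominate X at C (-9<-5).
X fails to dominate W at L (-6<-3).
Y fails to dominate W at L (-4<-3).
Z fails to dominate W at R (-1<7).
No single strategy dominates all the others.

none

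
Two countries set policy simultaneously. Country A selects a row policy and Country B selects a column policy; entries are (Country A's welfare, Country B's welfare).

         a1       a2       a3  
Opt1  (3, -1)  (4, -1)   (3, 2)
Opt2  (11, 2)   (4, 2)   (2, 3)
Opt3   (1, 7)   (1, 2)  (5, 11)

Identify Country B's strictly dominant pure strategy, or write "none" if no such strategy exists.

a3 vs a1: Opt1: 2>-1, Opt2: 3>2, Opt3: 11>7.
a3 vs a2: Opt1: 2>-1, Opt2: 3>2, Opt3: 11>2.
a3 strictly beats every other strategy against every opponent action, so it is strictly dominant.

a3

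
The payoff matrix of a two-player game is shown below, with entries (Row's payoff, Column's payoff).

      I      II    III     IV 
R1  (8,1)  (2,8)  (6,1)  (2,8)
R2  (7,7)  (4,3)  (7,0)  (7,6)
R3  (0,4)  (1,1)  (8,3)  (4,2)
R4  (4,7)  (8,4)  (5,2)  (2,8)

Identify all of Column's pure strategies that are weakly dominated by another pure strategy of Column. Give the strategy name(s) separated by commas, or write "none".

II, III

Nothing dominates I: II at R2 (7>3); III at R2 (7>0); IV at R2 (7>6).
II: dominated, since IV does at least as well everywhere (R1: 8=8, R2: 6>3, R3: 2>1, R4: 8>4).
I weakly dominates III — R1: 1=1, R2: 7>0, R3: 4>3, R4: 7>2.
IV: no other strategy beats it everywhere (I at R1 (8>1); II at R2 (6>3); III at R1 (8>1)).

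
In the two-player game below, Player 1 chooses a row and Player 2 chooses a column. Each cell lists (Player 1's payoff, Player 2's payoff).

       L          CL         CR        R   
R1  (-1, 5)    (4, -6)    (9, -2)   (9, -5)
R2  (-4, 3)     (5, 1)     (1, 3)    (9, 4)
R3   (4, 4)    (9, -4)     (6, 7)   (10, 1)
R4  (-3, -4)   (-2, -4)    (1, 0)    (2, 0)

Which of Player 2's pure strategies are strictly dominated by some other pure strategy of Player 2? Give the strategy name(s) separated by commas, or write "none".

CL

L is not dominated — it holds its own against CL at R1 (5>-6); CR at R1 (5>-2); R at R1 (5>-5).
CL: dominated, since CR does at least as well everywhere (R1: -2>-6, R2: 3>1, R3: 7>-4, R4: 0>-4).
CR is not dominated — it holds its own against L at R2 (3=3); CL at R1 (-2>-6); R at R1 (-2>-5).
Nothing dominates R: L at R2 (4>3); CL at R1 (-5>-6); CR at R2 (4>3).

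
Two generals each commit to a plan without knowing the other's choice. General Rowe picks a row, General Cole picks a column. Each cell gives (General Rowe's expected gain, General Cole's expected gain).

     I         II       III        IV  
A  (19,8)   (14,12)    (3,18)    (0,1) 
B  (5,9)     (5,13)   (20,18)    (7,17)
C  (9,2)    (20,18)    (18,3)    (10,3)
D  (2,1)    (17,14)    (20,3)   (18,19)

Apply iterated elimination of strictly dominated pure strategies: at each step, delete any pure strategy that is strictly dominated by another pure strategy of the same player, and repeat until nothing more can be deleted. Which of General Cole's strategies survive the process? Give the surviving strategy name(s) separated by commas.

II, III, IV

Column I is eliminated: II beats it against every remaining row (A: 12>8, B: 13>9, C: 18>2, D: 14>1).
Row A is eliminated: C beats it against every remaining column (II: 20>14, III: 18>3, IV: 10>0).
Among the remaining strategies, none is strictly dominated by another pure strategy of the same player, so the elimination stops.
Surviving strategies — General Rowe: {B, C, D}; General Cole: {II, III, IV}.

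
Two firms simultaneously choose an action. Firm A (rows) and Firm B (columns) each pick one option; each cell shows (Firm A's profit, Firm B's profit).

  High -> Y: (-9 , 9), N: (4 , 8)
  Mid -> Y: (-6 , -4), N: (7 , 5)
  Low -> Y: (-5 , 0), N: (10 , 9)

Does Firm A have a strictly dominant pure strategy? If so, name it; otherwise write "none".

Low vs High: Y: -5>-9, N: 10>4.
Low vs Mid: Y: -5>-6, N: 10>7.
Low strictly beats every other strategy against every opponent action, so it is strictly dominant.

Low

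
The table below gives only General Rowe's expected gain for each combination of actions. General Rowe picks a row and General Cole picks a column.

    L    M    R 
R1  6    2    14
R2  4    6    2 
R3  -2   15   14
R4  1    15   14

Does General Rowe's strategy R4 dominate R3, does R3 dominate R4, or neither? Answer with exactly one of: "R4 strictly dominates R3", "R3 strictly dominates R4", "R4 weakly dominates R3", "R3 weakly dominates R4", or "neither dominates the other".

R4 weakly dominates R3

Compare R4 to R3 across each choice by General Cole: L: 1>-2, M: 15=15, R: 14=14.
R4 is at least as good everywhere and strictly better somewhere (tied only at M, R), so R4 weakly but not strictly dominates R3.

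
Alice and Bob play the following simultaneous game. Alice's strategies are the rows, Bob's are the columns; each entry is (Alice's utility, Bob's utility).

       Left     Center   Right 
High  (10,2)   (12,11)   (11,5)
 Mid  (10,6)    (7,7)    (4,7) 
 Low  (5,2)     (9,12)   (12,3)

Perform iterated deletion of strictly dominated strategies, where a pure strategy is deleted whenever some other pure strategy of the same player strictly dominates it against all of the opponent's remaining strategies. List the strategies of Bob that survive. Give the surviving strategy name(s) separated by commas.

Center

Column Left is eliminated: Center beats it against every remaining row (High: 11>2, Mid: 7>6, Low: 12>2).
Row Mid is eliminated: High beats it against every remaining column (Center: 12>7, Right: 11>4).
Bob's strategy Right is strictly dominated by Center (High: 11>5, Low: 12>3) and is removed.
For Alice, High strictly dominates Low on the remaining columns (Center: 12>9); eliminate Low.
Among the remaining strategies, none is strictly dominated by another pure strategy of the same player, so the elimination stops.
Surviving strategies — Alice: {High}; Bob: {Center}.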